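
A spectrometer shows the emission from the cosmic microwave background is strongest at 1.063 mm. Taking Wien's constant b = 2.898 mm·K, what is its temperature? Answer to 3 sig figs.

T ≈ 2.73 K

Wien's law gives T = b/λ_max = (2.898×10⁻³ m·K)/(1.063×10⁻³ m) = 2.73 K.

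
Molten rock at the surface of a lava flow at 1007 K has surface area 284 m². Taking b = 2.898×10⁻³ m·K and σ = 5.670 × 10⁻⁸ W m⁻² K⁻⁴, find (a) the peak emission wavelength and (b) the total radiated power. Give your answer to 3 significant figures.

(a) λ_max = b/T = 2.898×10⁻³/1007 = 2.878×10⁻⁶ m = 2.88×10³ nm.
Area A = 284 m².
(b) P = σAT⁴ = 5.670×10⁻⁸×284×(1007)⁴ = 1.66×10⁷ W.

λ_max ≈ 2.88×10³ nm; P ≈ 1.66×10⁷ W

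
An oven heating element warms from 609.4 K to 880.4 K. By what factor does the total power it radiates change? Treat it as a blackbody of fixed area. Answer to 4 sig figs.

P ∝ T⁴, so P₂/P₁ = (T₂/T₁)⁴ = (880.4/609.4)⁴ = (1.44470)⁴ = 4.356.

P₂/P₁ ≈ 4.356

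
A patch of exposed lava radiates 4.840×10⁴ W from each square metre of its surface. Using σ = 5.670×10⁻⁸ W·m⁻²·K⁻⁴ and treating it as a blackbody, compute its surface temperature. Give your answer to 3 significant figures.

T ≈ 961 K

I = σT⁴, so T = (I/σ)^(1/4) = (4.840×10⁴/(5.670×10⁻⁸))^(1/4) = 961 K.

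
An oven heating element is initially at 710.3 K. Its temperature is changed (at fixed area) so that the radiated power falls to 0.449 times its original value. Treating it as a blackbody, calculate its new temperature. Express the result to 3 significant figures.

P ∝ T⁴, so T₂/T₁ = (P₂/P₁)^(1/4) = (0.449)^(1/4) = 0.818581.
T₂ = 710.3 × 0.818581 = 581 K.

T₂ ≈ 581 K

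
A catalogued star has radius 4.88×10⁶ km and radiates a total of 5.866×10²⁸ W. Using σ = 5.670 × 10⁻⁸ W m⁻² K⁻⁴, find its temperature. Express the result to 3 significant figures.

T ≈ 7.67×10³ K

Surface area A = 4πR² = 4π(4.88×10⁹ m)² = 2.99261×10²⁰ m².
P = σAT⁴ ⇒ T = (P/(σA))^(1/4) = (5.866×10²⁸/(5.670×10⁻⁸×2.99261×10²⁰))^(1/4) = 7.67×10³ K.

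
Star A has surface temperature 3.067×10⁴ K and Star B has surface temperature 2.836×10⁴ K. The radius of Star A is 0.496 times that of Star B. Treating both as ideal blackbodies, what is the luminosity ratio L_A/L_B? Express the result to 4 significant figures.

L ∝ R²T⁴, so L_A/L_B = (R_A/R_B)²(T_A/T_B)⁴ = (0.496)² × (3.067×10⁴/2.836×10⁴)⁴ = 0.246016 × 1.36782 = 0.3365.

L_A/L_B ≈ 0.3365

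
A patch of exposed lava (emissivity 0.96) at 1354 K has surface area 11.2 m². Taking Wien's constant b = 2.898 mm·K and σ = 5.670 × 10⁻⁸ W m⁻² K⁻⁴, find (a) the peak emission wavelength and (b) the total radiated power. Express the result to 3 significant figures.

(a) λ_max = b/T = 2.898×10⁻³/1354 = 2.140×10⁻⁶ m = 2.14×10³ nm.
Area A = 11.2 m².
(b) P = εσAT⁴ = 0.96×5.670×10⁻⁸×11.2×(1354)⁴ = 2.05×10⁶ W.

λ_max ≈ 2.14×10³ nm; P ≈ 2.05×10⁶ W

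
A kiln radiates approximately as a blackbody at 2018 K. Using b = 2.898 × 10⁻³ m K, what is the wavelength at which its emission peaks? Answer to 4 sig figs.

λ_max ≈ 1.436 μm

Wien's displacement law: λ_max = b/T = (2.898×10⁻³ m·K)/(2018 K) = 1.4361×10⁻⁶ m.
That is 1.436 μm, in the infrared range.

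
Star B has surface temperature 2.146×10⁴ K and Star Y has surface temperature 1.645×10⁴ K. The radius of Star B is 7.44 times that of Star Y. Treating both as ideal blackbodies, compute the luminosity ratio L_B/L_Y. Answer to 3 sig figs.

L_B/L_Y ≈ 160

L ∝ R²T⁴, so L_B/L_Y = (R_B/R_Y)²(T_B/T_Y)⁴ = (7.44)² × (2.146×10⁴/1.645×10⁴)⁴ = 55.3536 × 2.89638 = 160.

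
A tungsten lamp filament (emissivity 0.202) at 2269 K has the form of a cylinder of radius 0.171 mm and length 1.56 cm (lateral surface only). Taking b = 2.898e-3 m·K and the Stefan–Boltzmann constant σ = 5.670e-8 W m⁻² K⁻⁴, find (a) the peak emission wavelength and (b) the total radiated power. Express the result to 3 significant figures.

λ_max ≈ 1.28×10³ nm; P ≈ 5.09 W

(a) λ_max = b/T = 2.898×10⁻³/2269 = 1.277×10⁻⁶ m = 1.28×10³ nm.
Lateral area A = 2πrL = 2π×1.71×10⁻⁴×0.0156 = 1.67610×10⁻⁵ m².
(b) P = εσAT⁴ = 0.202×5.670×10⁻⁸×1.67610×10⁻⁵×(2269)⁴ = 5.09 W.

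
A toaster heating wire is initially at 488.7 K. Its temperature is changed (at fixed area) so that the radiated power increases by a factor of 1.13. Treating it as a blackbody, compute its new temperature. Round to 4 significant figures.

P ∝ T⁴, so T₂/T₁ = (P₂/P₁)^(1/4) = (1.13)^(1/4) = 1.03103.
T₂ = 488.7 × 1.03103 = 503.9 K.

T₂ ≈ 503.9 K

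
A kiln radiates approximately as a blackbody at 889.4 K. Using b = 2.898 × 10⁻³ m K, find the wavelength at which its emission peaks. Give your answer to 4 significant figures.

Wien's displacement law: λ_max = b/T = (2.898×10⁻³ m·K)/(889.4 K) = 3.2584×10⁻⁶ m.
That is 3.258 μm, in the infrared range.

λ_max ≈ 3.258 μm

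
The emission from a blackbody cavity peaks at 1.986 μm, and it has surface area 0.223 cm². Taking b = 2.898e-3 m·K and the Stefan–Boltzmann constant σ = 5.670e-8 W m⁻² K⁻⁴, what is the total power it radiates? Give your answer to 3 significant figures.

P ≈ 5.73 W

Wien's law: T = b/λ_max = 2.898×10⁻³/1.986×10⁻⁶ = 1459.21 K.
Area A = 0.223 cm² = 2.23×10⁻⁵ m².
Then P = σAT⁴ = 5.670×10⁻⁸×2.23×10⁻⁵×(1459.21)⁴ = 5.73 W.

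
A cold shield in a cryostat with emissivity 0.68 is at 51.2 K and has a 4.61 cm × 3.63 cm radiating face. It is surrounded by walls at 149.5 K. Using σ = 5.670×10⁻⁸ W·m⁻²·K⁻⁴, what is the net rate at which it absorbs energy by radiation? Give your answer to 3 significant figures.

Net gain ≈ 0.0318 W

Area A = 0.0461 × 0.0363 = 1.67343×10⁻³ m².
Net radiated power P_net = εσA(T⁴ − T₀⁴) = 0.68×5.670×10⁻⁸×1.67343×10⁻³×(51.2⁴ − 149.5⁴).
T⁴ − T₀⁴ = 6.87195×10⁶ − 4.99534×10⁸ = -4.92662×10⁸ K⁴, so P_net = -0.0318 W — negative, meaning a net gain of 0.0318 W.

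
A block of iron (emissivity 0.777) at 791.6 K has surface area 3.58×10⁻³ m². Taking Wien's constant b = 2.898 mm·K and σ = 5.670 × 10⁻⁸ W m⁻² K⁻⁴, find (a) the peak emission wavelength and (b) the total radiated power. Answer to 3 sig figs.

λ_max ≈ 3.66 μm; P ≈ 61.9 W

(a) λ_max = b/T = 2.898×10⁻³/791.6 = 3.661×10⁻⁶ m = 3.66 μm.
Area A = 3.58×10⁻³ m².
(b) P = εσAT⁴ = 0.777×5.670×10⁻⁸×3.58×10⁻³×(791.6)⁴ = 61.9 W.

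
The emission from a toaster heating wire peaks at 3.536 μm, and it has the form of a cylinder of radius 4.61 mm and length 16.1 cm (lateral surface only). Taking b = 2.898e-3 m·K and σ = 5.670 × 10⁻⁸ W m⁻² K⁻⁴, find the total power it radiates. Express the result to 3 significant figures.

Wien's law: T = b/λ_max = 2.898×10⁻³/3.536×10⁻⁶ = 819.570 K.
Lateral area A = 2πrL = 2π×4.61×10⁻³×0.161 = 4.66344×10⁻³ m².
Then P = σAT⁴ = 5.670×10⁻⁸×4.66344×10⁻³×(819.570)⁴ = 119 W.

P ≈ 119 W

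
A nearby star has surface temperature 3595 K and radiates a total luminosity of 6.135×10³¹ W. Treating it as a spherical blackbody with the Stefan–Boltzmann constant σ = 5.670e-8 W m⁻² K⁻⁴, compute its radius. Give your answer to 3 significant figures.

L = 4πR²σT⁴ ⇒ R = √(L/(4πσT⁴)).
σT⁴ = 9.47062×10⁶ W/m², so R = √(6.135×10³¹/(4π×9.47062×10⁶)) = 7.18×10¹¹ m.

R ≈ 7.18×10¹¹ m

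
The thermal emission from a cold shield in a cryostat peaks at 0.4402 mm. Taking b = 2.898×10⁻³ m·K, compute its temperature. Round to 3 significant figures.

T ≈ 6.58 K

Wien's law gives T = b/λ_max = (2.898×10⁻³ m·K)/(4.402×10⁻⁴ m) = 6.58 K.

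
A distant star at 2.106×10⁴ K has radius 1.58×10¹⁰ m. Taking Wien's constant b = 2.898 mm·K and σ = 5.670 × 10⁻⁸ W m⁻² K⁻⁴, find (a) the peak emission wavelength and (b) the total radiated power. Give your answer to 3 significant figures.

(a) λ_max = b/T = 2.898×10⁻³/2.106×10⁴ = 1.376×10⁻⁷ m = 138 nm.
Surface area A = 4πR² = 4π(1.58×10¹⁰ m)² = 3.13707×10²¹ m².
(b) P = σAT⁴ = 5.670×10⁻⁸×3.13707×10²¹×(2.106×10⁴)⁴ = 3.50×10³¹ W.

λ_max ≈ 138 nm; P ≈ 3.50×10³¹ W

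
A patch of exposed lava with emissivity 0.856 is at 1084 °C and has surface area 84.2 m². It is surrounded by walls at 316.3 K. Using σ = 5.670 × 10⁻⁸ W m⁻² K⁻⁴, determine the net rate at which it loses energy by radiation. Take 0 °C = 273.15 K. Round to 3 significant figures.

Net loss ≈ 1.38×10⁷ W

T = 1084 °C + 273.15 = 1357.15 K.
Area A = 84.2 m².
Net radiated power P_net = εσA(T⁴ − T₀⁴) = 0.856×5.670×10⁻⁸×84.2×(1357.15⁴ − 316.3⁴).
T⁴ − T₀⁴ = 3.39243×10¹² − 1.00091×10¹⁰ = 3.38242×10¹² K⁴, so P_net = 1.38×10⁷ W.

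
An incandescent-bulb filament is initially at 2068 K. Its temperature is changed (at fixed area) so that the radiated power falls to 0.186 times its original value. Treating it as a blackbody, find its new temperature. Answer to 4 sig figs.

T₂ ≈ 1358 K

P ∝ T⁴, so T₂/T₁ = (P₂/P₁)^(1/4) = (0.186)^(1/4) = 0.656717.
T₂ = 2068 × 0.656717 = 1358 K.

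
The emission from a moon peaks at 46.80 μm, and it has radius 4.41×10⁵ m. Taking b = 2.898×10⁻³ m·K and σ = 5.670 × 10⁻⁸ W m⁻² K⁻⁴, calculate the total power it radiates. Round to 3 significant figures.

P ≈ 2.04×10¹² W

Wien's law: T = b/λ_max = 2.898×10⁻³/4.680×10⁻⁵ = 61.9231 K.
Surface area A = 4πR² = 4π(4.41×10⁵ m)² = 2.44392×10¹² m².
Then P = σAT⁴ = 5.670×10⁻⁸×2.44392×10¹²×(61.9231)⁴ = 2.04×10¹² W.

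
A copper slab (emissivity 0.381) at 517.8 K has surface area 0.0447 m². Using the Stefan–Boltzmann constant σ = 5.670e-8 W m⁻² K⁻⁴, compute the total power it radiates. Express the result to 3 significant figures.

P ≈ 69.4 W

Area A = 0.0447 m².
P = εσAT⁴ = 0.381 × 5.670×10⁻⁸ × 0.0447 × (517.8)⁴ = 69.4 W.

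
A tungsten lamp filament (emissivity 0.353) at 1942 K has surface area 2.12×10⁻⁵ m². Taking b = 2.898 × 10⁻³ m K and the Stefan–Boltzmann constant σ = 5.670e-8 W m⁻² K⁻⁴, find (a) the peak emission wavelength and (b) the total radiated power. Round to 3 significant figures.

λ_max ≈ 1.49×10³ nm; P ≈ 6.04 W

(a) λ_max = b/T = 2.898×10⁻³/1942 = 1.492×10⁻⁶ m = 1.49×10³ nm.
Area A = 2.12×10⁻⁵ m².
(b) P = εσAT⁴ = 0.353×5.670×10⁻⁸×2.12×10⁻⁵×(1942)⁴ = 6.04 W.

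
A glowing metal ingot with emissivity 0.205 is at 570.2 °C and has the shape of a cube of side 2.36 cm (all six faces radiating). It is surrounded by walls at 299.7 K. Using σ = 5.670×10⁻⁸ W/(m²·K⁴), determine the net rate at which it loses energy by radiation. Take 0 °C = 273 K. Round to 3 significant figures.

T = 570.2 °C + 273 = 843.2 K.
Area A = 6s² = 6×(0.0236 m)² = 3.34176×10⁻³ m².
Net radiated power P_net = εσA(T⁴ − T₀⁴) = 0.205×5.670×10⁻⁸×3.34176×10⁻³×(843.2⁴ − 299.7⁴).
T⁴ − T₀⁴ = 5.05501×10¹¹ − 8.06765×10⁹ = 4.97433×10¹¹ K⁴, so P_net = 19.3 W.

Net loss ≈ 19.3 W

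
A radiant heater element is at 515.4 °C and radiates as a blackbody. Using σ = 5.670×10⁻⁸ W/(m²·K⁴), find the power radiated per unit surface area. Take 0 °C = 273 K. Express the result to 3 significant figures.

I ≈ 2.19×10⁴ W/m²

T = 515.4 °C + 273 = 788.4 K.
Stefan–Boltzmann: I = σT⁴ = 5.670×10⁻⁸ × (788.4)⁴ = 2.19×10⁴ W/m².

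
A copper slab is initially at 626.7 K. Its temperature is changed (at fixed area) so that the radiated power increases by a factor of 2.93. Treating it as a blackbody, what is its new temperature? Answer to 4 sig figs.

P ∝ T⁴, so T₂/T₁ = (P₂/P₁)^(1/4) = (2.93)^(1/4) = 1.30833.
T₂ = 626.7 × 1.30833 = 819.9 K.

T₂ ≈ 819.9 K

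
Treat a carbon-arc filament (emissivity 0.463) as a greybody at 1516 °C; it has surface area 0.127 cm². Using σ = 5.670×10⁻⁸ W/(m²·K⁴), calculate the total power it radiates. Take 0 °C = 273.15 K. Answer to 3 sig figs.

T = 1516 °C + 273.15 = 1789.15 K.
Area A = 0.127 cm² = 1.27×10⁻⁵ m².
P = εσAT⁴ = 0.463 × 5.670×10⁻⁸ × 1.27×10⁻⁵ × (1789.15)⁴ = 3.42 W.

P ≈ 3.42 W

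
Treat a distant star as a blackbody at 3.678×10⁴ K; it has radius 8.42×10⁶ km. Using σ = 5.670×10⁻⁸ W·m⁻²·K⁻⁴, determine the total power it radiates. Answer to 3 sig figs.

P ≈ 9.24×10³¹ W

Surface area A = 4πR² = 4π(8.42×10⁹ m)² = 8.90910×10²⁰ m².
P = σAT⁴ = 5.670×10⁻⁸ × 8.90910×10²⁰ × (3.678×10⁴)⁴ = 9.24×10³¹ W.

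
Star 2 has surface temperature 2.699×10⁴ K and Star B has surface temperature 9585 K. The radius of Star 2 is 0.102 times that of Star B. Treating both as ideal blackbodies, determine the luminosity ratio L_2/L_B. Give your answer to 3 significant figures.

L_2/L_B ≈ 0.654

L ∝ R²T⁴, so L_2/L_B = (R_2/R_B)²(T_2/T_B)⁴ = (0.102)² × (2.699×10⁴/9585)⁴ = 0.010404 × 62.8699 = 0.654.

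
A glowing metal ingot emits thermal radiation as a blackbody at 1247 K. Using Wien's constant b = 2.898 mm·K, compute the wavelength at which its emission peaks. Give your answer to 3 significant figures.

Wien's displacement law: λ_max = b/T = (2.898×10⁻³ m·K)/(1247 K) = 2.324×10⁻⁶ m.
That is 2.32×10³ nm, in the infrared range.

λ_max ≈ 2.32×10³ nm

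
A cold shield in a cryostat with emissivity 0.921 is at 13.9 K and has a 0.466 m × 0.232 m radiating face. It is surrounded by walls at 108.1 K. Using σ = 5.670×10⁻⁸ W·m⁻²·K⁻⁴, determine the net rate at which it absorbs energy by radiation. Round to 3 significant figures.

Area A = 0.466 × 0.232 = 0.108112 m².
Net radiated power P_net = εσA(T⁴ − T₀⁴) = 0.921×5.670×10⁻⁸×0.108112×(13.9⁴ − 108.1⁴).
T⁴ − T₀⁴ = 37330.1 − 1.36553×10⁸ = -1.36516×10⁸ K⁴, so P_net = -0.771 W — negative, meaning a net gain of 0.771 W.

Net gain ≈ 0.771 W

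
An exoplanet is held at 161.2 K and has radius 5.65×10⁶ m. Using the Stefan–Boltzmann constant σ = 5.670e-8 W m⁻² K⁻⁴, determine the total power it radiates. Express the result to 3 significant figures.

Surface area A = 4πR² = 4π(5.65×10⁶ m)² = 4.01150×10¹⁴ m².
P = σAT⁴ = 5.670×10⁻⁸ × 4.01150×10¹⁴ × (161.2)⁴ = 1.54×10¹⁶ W.

P ≈ 1.54×10¹⁶ W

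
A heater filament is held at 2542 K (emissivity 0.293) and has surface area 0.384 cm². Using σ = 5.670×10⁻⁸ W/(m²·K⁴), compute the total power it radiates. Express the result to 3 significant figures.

Area A = 0.384 cm² = 3.84×10⁻⁵ m².
P = εσAT⁴ = 0.293 × 5.670×10⁻⁸ × 3.84×10⁻⁵ × (2542)⁴ = 26.6 W.

P ≈ 26.6 W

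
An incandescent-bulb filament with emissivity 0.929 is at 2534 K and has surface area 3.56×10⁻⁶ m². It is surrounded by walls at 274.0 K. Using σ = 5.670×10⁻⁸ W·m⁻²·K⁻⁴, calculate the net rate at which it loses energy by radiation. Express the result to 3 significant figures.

Net loss ≈ 7.73 W

Area A = 3.56×10⁻⁶ m².
Net radiated power P_net = εσA(T⁴ − T₀⁴) = 0.929×5.670×10⁻⁸×3.56×10⁻⁶×(2534⁴ − 274.0⁴).
T⁴ − T₀⁴ = 4.12312×10¹³ − 5.63641×10⁹ = 4.12256×10¹³ K⁴, so P_net = 7.73 W.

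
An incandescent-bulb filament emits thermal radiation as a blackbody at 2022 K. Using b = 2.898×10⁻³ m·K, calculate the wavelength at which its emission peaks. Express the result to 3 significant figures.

λ_max ≈ 1.43 μm

Wien's displacement law: λ_max = b/T = (2.898×10⁻³ m·K)/(2022 K) = 1.433×10⁻⁶ m.
That is 1.43 μm, in the infrared range.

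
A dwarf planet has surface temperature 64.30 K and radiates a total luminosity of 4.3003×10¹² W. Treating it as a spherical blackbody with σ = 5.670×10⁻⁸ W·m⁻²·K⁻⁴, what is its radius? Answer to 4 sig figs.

R ≈ 5.942×10⁵ m

L = 4πR²σT⁴ ⇒ R = √(L/(4πσT⁴)).
σT⁴ = 0.969230 W/m², so R = √(4.3003×10¹²/(4π×0.969230)) = 5.942×10⁵ m.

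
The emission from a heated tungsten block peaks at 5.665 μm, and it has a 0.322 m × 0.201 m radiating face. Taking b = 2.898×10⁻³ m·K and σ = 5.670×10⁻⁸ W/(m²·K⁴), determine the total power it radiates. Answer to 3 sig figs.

Wien's law: T = b/λ_max = 2.898×10⁻³/5.665×10⁻⁶ = 511.562 K.
Area A = 0.322 × 0.201 = 0.064722 m².
Then P = σAT⁴ = 5.670×10⁻⁸×0.064722×(511.562)⁴ = 251 W.

P ≈ 251 W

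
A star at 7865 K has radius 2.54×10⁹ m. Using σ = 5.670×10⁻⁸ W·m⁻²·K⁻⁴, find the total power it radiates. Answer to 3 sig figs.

Surface area A = 4πR² = 4π(2.54×10⁹ m)² = 8.10732×10¹⁹ m².
P = σAT⁴ = 5.670×10⁻⁸ × 8.10732×10¹⁹ × (7865)⁴ = 1.76×10²⁸ W.

P ≈ 1.76×10²⁸ W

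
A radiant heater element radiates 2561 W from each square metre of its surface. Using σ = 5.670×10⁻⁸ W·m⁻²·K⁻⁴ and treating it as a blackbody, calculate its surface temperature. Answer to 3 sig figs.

I = σT⁴, so T = (I/σ)^(1/4) = (2561/(5.670×10⁻⁸))^(1/4) = 461 K.

T ≈ 461 K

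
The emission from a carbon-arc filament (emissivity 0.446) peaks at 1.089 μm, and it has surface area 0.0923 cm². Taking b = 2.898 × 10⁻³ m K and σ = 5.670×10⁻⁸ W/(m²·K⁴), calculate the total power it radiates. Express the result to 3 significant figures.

P ≈ 11.7 W

Wien's law: T = b/λ_max = 2.898×10⁻³/1.089×10⁻⁶ = 2661.16 K.
Area A = 0.0923 cm² = 9.23×10⁻⁶ m².
Then P = εσAT⁴ = 0.446×5.670×10⁻⁸×9.23×10⁻⁶×(2661.16)⁴ = 11.7 W.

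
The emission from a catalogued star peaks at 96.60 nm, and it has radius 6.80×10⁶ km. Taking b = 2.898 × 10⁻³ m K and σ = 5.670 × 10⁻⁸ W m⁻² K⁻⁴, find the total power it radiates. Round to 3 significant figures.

Wien's law: T = b/λ_max = 2.898×10⁻³/9.660×10⁻⁸ = 30000.0 K.
Surface area A = 4πR² = 4π(6.80×10⁹ m)² = 5.81069×10²⁰ m².
Then P = σAT⁴ = 5.670×10⁻⁸×5.81069×10²⁰×(30000.0)⁴ = 2.67×10³¹ W.

P ≈ 2.67×10³¹ W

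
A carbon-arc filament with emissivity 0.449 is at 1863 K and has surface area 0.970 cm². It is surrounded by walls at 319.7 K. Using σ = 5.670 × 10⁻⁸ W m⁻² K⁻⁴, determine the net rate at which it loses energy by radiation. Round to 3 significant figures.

Area A = 0.970 cm² = 9.70×10⁻⁵ m².
Net radiated power P_net = εσA(T⁴ − T₀⁴) = 0.449×5.670×10⁻⁸×9.70×10⁻⁵×(1863⁴ − 319.7⁴).
T⁴ − T₀⁴ = 1.20462×10¹³ − 1.04465×10¹⁰ = 1.20358×10¹³ K⁴, so P_net = 29.7 W.

Net loss ≈ 29.7 W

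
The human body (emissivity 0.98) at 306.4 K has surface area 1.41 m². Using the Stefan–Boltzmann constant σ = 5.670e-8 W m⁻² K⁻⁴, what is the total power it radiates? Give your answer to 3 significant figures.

P ≈ 691 W

Area A = 1.41 m².
P = εσAT⁴ = 0.98 × 5.670×10⁻⁸ × 1.41 × (306.4)⁴ = 691 W.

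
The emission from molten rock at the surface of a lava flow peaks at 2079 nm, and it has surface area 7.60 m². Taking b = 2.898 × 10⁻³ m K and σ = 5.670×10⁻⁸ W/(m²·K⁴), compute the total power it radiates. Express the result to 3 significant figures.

P ≈ 1.63×10⁶ W

Wien's law: T = b/λ_max = 2.898×10⁻³/2.079×10⁻⁶ = 1393.94 K.
Area A = 7.60 m².
Then P = σAT⁴ = 5.670×10⁻⁸×7.60×(1393.94)⁴ = 1.63×10⁶ W.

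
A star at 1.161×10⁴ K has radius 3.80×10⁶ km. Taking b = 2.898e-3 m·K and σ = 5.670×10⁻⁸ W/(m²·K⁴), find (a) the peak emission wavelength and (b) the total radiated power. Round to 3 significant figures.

λ_max ≈ 250 nm; P ≈ 1.87×10²⁹ W

(a) λ_max = b/T = 2.898×10⁻³/1.161×10⁴ = 2.496×10⁻⁷ m = 250 nm.
Surface area A = 4πR² = 4π(3.80×10⁹ m)² = 1.81458×10²⁰ m².
(b) P = σAT⁴ = 5.670×10⁻⁸×1.81458×10²⁰×(1.161×10⁴)⁴ = 1.87×10²⁹ W.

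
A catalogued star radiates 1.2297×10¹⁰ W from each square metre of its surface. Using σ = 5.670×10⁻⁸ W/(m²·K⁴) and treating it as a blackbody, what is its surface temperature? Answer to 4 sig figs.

T ≈ 2.158×10⁴ K

I = σT⁴, so T = (I/σ)^(1/4) = (1.2297×10¹⁰/(5.670×10⁻⁸))^(1/4) = 2.158×10⁴ K.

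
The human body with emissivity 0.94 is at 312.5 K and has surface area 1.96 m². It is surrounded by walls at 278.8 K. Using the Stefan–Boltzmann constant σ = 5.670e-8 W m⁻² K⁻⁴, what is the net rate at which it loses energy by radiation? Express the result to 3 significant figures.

Area A = 1.96 m².
Net radiated power P_net = εσA(T⁴ − T₀⁴) = 0.94×5.670×10⁻⁸×1.96×(312.5⁴ − 278.8⁴).
T⁴ − T₀⁴ = 9.53674×10⁹ − 6.04187×10⁹ = 3.49487×10⁹ K⁴, so P_net = 365 W.

Net loss ≈ 365 W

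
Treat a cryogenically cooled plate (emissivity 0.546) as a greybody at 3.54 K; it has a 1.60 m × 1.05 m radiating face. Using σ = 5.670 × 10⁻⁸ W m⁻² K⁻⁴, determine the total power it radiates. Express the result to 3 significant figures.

P ≈ 8.17×10⁻⁶ W

Area A = 1.60 × 1.05 = 1.68 m².
P = εσAT⁴ = 0.546 × 5.670×10⁻⁸ × 1.68 × (3.54)⁴ = 8.17×10⁻⁶ W.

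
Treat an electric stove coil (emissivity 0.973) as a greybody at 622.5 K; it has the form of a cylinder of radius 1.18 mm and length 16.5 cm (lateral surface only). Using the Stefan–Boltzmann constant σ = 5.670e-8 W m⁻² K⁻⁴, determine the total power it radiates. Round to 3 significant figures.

Lateral area A = 2πrL = 2π×1.18×10⁻³×0.165 = 1.22334×10⁻³ m².
P = εσAT⁴ = 0.973 × 5.670×10⁻⁸ × 1.22334×10⁻³ × (622.5)⁴ = 10.1 W.

P ≈ 10.1 W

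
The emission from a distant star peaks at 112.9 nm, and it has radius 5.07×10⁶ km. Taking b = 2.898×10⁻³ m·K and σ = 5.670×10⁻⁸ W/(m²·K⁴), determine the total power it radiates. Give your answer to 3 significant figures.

P ≈ 7.95×10³⁰ W

Wien's law: T = b/λ_max = 2.898×10⁻³/1.129×10⁻⁷ = 25668.7 K.
Surface area A = 4πR² = 4π(5.07×10⁹ m)² = 3.23017×10²⁰ m².
Then P = σAT⁴ = 5.670×10⁻⁸×3.23017×10²⁰×(25668.7)⁴ = 7.95×10³⁰ W.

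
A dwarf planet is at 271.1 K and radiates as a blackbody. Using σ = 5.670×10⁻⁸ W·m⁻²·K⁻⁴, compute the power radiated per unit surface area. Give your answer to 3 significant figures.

I ≈ 306 W/m²

Stefan–Boltzmann: I = σT⁴ = 5.670×10⁻⁸ × (271.1)⁴ = 306 W/m².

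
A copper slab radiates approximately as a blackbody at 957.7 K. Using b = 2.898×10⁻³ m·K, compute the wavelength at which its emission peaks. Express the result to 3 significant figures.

λ_max ≈ 3.03 μm

Wien's displacement law: λ_max = b/T = (2.898×10⁻³ m·K)/(957.7 K) = 3.026×10⁻⁶ m.
That is 3.03 μm, in the infrared range.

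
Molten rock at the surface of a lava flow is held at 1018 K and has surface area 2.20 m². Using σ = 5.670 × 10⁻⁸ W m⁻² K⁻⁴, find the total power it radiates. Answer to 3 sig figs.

P ≈ 1.34×10⁵ W

Area A = 2.20 m².
P = σAT⁴ = 5.670×10⁻⁸ × 2.20 × (1018)⁴ = 1.34×10⁵ W.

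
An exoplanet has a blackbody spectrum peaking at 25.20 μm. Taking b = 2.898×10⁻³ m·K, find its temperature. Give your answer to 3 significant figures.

T ≈ 115 K

Wien's law gives T = b/λ_max = (2.898×10⁻³ m·K)/(2.520×10⁻⁵ m) = 115 K.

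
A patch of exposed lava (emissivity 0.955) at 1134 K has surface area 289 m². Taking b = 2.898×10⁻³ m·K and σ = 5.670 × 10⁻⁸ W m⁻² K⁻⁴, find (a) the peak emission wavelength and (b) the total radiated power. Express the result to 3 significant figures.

λ_max ≈ 2.56×10³ nm; P ≈ 2.59×10⁷ W

(a) λ_max = b/T = 2.898×10⁻³/1134 = 2.556×10⁻⁶ m = 2.56×10³ nm.
Area A = 289 m².
(b) P = εσAT⁴ = 0.955×5.670×10⁻⁸×289×(1134)⁴ = 2.59×10⁷ W.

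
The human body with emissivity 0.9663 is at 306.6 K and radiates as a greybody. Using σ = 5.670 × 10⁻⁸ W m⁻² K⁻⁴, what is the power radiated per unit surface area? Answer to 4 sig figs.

Stefan–Boltzmann: I = εσT⁴ = 0.9663 × 5.670×10⁻⁸ × (306.6)⁴ = 484.2 W/m².

I ≈ 484.2 W/m²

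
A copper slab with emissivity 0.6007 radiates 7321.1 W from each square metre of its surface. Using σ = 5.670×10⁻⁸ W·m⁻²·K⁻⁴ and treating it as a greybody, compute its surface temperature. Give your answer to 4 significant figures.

T ≈ 680.9 K

I = εσT⁴, so T = (I/εσ)^(1/4) = (7321.1/(0.6007×5.670×10⁻⁸))^(1/4) = 680.9 K.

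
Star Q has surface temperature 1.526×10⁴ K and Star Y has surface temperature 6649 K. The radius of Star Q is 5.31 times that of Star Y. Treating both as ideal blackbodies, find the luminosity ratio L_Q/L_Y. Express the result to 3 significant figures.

L_Q/L_Y ≈ 782

L ∝ R²T⁴, so L_Q/L_Y = (R_Q/R_Y)²(T_Q/T_Y)⁴ = (5.31)² × (1.526×10⁴/6649)⁴ = 28.1961 × 27.7455 = 782.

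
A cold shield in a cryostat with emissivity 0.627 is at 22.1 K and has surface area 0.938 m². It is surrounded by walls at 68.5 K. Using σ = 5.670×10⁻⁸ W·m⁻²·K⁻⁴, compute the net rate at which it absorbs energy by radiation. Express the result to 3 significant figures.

Area A = 0.938 m².
Net radiated power P_net = εσA(T⁴ − T₀⁴) = 0.627×5.670×10⁻⁸×0.938×(22.1⁴ − 68.5⁴).
T⁴ − T₀⁴ = 2.38544×10⁵ − 2.20172×10⁷ = -2.17787×10⁷ K⁴, so P_net = -0.726 W — negative, meaning a net gain of 0.726 W.

Net gain ≈ 0.726 W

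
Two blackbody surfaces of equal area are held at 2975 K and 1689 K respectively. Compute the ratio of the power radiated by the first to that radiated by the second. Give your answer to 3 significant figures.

With equal areas, P₁/P₂ = (T₁/T₂)⁴ = (2975/1689)⁴ = 9.63.

P₁/P₂ ≈ 9.63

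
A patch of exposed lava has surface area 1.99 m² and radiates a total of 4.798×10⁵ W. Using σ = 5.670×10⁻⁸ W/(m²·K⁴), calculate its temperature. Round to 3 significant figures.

T ≈ 1.44×10³ K

Area A = 1.99 m².
P = σAT⁴ ⇒ T = (P/(σA))^(1/4) = (4.798×10⁵/(5.670×10⁻⁸×1.99))^(1/4) = 1.44×10³ K.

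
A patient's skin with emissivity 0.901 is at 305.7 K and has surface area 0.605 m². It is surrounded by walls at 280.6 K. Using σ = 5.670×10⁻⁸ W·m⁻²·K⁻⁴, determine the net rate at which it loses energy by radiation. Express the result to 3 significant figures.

Area A = 0.605 m².
Net radiated power P_net = εσA(T⁴ − T₀⁴) = 0.901×5.670×10⁻⁸×0.605×(305.7⁴ − 280.6⁴).
T⁴ − T₀⁴ = 8.73337×10⁹ − 6.19941×10⁹ = 2.53396×10⁹ K⁴, so P_net = 78.3 W.

Net loss ≈ 78.3 W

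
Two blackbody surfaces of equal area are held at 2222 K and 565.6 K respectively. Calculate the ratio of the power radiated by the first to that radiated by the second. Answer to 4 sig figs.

With equal areas, P₁/P₂ = (T₁/T₂)⁴ = (2222/565.6)⁴ = 238.2.

P₁/P₂ ≈ 238.2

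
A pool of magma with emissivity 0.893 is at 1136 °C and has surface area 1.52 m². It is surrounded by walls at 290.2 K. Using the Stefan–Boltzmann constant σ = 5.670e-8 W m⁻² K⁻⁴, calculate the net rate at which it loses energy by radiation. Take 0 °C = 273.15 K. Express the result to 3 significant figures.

Net loss ≈ 3.03×10⁵ W

T = 1136 °C + 273.15 = 1409.15 K.
Area A = 1.52 m².
Net radiated power P_net = εσA(T⁴ − T₀⁴) = 0.893×5.670×10⁻⁸×1.52×(1409.15⁴ − 290.2⁴).
T⁴ − T₀⁴ = 3.94302×10¹² − 7.09234×10⁹ = 3.93593×10¹² K⁴, so P_net = 3.03×10⁵ W.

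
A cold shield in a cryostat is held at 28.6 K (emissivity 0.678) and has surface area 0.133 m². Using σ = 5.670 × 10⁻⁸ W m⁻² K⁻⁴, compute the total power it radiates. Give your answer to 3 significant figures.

Area A = 0.133 m².
P = εσAT⁴ = 0.678 × 5.670×10⁻⁸ × 0.133 × (28.6)⁴ = 3.42×10⁻³ W.

P ≈ 3.42×10⁻³ W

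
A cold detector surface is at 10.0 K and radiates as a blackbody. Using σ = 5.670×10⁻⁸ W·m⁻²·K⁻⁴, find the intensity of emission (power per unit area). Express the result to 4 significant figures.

I ≈ 5.670×10⁻⁴ W/m²

Stefan–Boltzmann: I = σT⁴ = 5.670×10⁻⁸ × (10.0)⁴ = 5.670×10⁻⁴ W/m².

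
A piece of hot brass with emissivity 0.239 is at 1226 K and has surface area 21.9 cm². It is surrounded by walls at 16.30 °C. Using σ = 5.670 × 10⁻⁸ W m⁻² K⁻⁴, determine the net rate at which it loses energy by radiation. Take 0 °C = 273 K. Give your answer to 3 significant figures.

Surroundings: T = 16.30 °C + 273 = 289.30 K.
Area A = 21.9 cm² = 2.19×10⁻³ m².
Net radiated power P_net = εσA(T⁴ − T₀⁴) = 0.239×5.670×10⁻⁸×2.19×10⁻³×(1226⁴ − 289.30⁴).
T⁴ − T₀⁴ = 2.25924×10¹² − 7.00477×10⁹ = 2.25224×10¹² K⁴, so P_net = 66.8 W.

Net loss ≈ 66.8 W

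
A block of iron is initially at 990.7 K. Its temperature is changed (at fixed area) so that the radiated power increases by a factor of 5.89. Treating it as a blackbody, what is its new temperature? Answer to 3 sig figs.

T₂ ≈ 1.54×10³ K

P ∝ T⁴, so T₂/T₁ = (P₂/P₁)^(1/4) = (5.89)^(1/4) = 1.55786.
T₂ = 990.7 × 1.55786 = 1.54×10³ K.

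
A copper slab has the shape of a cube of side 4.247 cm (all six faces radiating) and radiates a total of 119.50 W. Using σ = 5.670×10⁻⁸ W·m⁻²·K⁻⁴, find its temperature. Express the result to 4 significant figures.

Area A = 6s² = 6×(0.04247 m)² = 0.0108222 m².
P = σAT⁴ ⇒ T = (P/(σA))^(1/4) = (119.50/(5.670×10⁻⁸×0.0108222))^(1/4) = 664.3 K.

T ≈ 664.3 K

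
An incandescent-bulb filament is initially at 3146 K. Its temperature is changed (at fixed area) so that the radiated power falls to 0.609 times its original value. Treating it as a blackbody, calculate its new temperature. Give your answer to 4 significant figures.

T₂ ≈ 2779 K

P ∝ T⁴, so T₂/T₁ = (P₂/P₁)^(1/4) = (0.609)^(1/4) = 0.883394.
T₂ = 3146 × 0.883394 = 2779 K.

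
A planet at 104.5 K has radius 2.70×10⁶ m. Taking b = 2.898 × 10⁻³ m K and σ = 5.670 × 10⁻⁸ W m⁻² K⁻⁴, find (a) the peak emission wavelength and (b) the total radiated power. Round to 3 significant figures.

(a) λ_max = b/T = 2.898×10⁻³/104.5 = 2.773×10⁻⁵ m = 27.7 μm.
Surface area A = 4πR² = 4π(2.70×10⁶ m)² = 9.16088×10¹³ m².
(b) P = σAT⁴ = 5.670×10⁻⁸×9.16088×10¹³×(104.5)⁴ = 6.19×10¹⁴ W.

λ_max ≈ 27.7 μm; P ≈ 6.19×10¹⁴ W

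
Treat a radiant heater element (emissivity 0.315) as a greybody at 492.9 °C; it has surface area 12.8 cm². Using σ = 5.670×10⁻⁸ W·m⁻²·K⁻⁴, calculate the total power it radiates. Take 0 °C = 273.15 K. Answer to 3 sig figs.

T = 492.9 °C + 273.15 = 766.05 K.
Area A = 12.8 cm² = 1.28×10⁻³ m².
P = εσAT⁴ = 0.315 × 5.670×10⁻⁸ × 1.28×10⁻³ × (766.05)⁴ = 7.87 W.

P ≈ 7.87 W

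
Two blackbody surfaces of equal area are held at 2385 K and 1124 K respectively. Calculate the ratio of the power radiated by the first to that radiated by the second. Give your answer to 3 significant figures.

With equal areas, P₁/P₂ = (T₁/T₂)⁴ = (2385/1124)⁴ = 20.3.

P₁/P₂ ≈ 20.3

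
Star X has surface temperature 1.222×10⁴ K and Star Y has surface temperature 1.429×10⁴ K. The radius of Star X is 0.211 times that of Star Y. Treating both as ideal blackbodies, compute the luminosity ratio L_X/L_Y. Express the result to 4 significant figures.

L ∝ R²T⁴, so L_X/L_Y = (R_X/R_Y)²(T_X/T_Y)⁴ = (0.211)² × (1.222×10⁴/1.429×10⁴)⁴ = 0.044521 × 0.534756 = 0.02381.

L_X/L_Y ≈ 0.02381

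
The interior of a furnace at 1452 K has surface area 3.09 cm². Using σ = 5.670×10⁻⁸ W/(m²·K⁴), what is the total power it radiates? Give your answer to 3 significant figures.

P ≈ 77.9 W

Area A = 3.09 cm² = 3.09×10⁻⁴ m².
P = σAT⁴ = 5.670×10⁻⁸ × 3.09×10⁻⁴ × (1452)⁴ = 77.9 W.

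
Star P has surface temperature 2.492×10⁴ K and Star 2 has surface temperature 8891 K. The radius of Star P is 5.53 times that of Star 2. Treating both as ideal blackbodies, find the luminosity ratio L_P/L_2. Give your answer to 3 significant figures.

L ∝ R²T⁴, so L_P/L_2 = (R_P/R_2)²(T_P/T_2)⁴ = (5.53)² × (2.492×10⁴/8891)⁴ = 30.5809 × 61.7149 = 1.89×10³.

L_P/L_2 ≈ 1.89×10³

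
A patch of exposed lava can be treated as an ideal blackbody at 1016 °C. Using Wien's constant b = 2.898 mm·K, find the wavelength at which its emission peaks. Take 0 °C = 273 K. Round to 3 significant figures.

T = 1016 °C + 273 = 1289 K.
Wien's displacement law: λ_max = b/T = (2.898×10⁻³ m·K)/(1289 K) = 2.248×10⁻⁶ m.
That is 2.25×10³ nm, in the infrared range.

λ_max ≈ 2.25×10³ nm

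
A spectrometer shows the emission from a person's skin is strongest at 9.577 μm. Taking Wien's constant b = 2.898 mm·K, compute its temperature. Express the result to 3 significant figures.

Wien's law gives T = b/λ_max = (2.898×10⁻³ m·K)/(9.577×10⁻⁶ m) = 303 K.

T ≈ 303 K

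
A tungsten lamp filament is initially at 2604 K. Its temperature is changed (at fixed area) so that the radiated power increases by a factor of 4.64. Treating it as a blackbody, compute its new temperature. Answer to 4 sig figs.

T₂ ≈ 3822 K

P ∝ T⁴, so T₂/T₁ = (P₂/P₁)^(1/4) = (4.64)^(1/4) = 1.46767.
T₂ = 2604 × 1.46767 = 3822 K.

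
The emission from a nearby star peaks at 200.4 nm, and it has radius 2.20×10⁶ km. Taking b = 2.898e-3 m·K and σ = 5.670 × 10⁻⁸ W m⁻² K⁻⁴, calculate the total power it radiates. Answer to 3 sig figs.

Wien's law: T = b/λ_max = 2.898×10⁻³/2.004×10⁻⁷ = 14461.1 K.
Surface area A = 4πR² = 4π(2.20×10⁹ m)² = 6.08212×10¹⁹ m².
Then P = σAT⁴ = 5.670×10⁻⁸×6.08212×10¹⁹×(14461.1)⁴ = 1.51×10²⁹ W.

P ≈ 1.51×10²⁹ W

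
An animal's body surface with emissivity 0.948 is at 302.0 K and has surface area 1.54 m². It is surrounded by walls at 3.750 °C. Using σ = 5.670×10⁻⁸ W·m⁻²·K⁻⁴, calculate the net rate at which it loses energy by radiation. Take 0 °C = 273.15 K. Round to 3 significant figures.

Surroundings: T = 3.750 °C + 273.15 = 276.900 K.
Area A = 1.54 m².
Net radiated power P_net = εσA(T⁴ − T₀⁴) = 0.948×5.670×10⁻⁸×1.54×(302.0⁴ − 276.900⁴).
T⁴ − T₀⁴ = 8.31817×10⁹ − 5.87884×10⁹ = 2.43933×10⁹ K⁴, so P_net = 202 W.

Net loss ≈ 202 W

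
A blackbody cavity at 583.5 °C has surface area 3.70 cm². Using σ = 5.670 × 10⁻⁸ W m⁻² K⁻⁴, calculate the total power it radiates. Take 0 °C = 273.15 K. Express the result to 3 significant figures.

T = 583.5 °C + 273.15 = 856.65 K.
Area A = 3.70 cm² = 3.70×10⁻⁴ m².
P = σAT⁴ = 5.670×10⁻⁸ × 3.70×10⁻⁴ × (856.65)⁴ = 11.3 W.

P ≈ 11.3 W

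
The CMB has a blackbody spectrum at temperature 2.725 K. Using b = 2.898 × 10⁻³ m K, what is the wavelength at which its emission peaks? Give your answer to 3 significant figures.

λ_max ≈ 1.06×10⁻³ m

Wien's displacement law: λ_max = b/T = (2.898×10⁻³ m·K)/(2.725 K) = 1.063×10⁻³ m.
That is 1.06×10⁻³ m, in the microwave range.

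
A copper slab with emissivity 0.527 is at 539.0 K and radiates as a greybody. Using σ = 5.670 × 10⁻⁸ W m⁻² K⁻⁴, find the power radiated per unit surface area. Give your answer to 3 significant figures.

I ≈ 2.52×10³ W/m²

Stefan–Boltzmann: I = εσT⁴ = 0.527 × 5.670×10⁻⁸ × (539.0)⁴ = 2.52×10³ W/m².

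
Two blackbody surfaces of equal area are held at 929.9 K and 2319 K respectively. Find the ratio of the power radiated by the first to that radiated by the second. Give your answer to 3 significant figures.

P₁/P₂ ≈ 0.0259

With equal areas, P₁/P₂ = (T₁/T₂)⁴ = (929.9/2319)⁴ = 0.0259.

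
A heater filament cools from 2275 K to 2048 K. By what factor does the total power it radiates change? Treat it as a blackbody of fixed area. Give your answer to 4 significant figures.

P₂/P₁ ≈ 0.6567

P ∝ T⁴, so P₂/P₁ = (T₂/T₁)⁴ = (2048/2275)⁴ = (0.900220)⁴ = 0.6567.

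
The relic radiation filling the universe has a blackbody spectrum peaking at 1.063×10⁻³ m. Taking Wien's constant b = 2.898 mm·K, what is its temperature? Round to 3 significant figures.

Wien's law gives T = b/λ_max = (2.898×10⁻³ m·K)/(1.063×10⁻³ m) = 2.73 K.

T ≈ 2.73 K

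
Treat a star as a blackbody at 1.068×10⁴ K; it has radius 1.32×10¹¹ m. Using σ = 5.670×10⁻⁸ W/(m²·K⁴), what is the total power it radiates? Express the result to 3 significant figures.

Surface area A = 4πR² = 4π(1.32×10¹¹ m)² = 2.18956×10²³ m².
P = σAT⁴ = 5.670×10⁻⁸ × 2.18956×10²³ × (1.068×10⁴)⁴ = 1.62×10³² W.

P ≈ 1.62×10³² W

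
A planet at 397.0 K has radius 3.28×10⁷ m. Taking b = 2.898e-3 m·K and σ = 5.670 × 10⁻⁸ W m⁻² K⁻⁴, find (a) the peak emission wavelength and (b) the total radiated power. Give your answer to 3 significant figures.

λ_max ≈ 7.30 μm; P ≈ 1.90×10¹⁹ W

(a) λ_max = b/T = 2.898×10⁻³/397.0 = 7.300×10⁻⁶ m = 7.30 μm.
Surface area A = 4πR² = 4π(3.28×10⁷ m)² = 1.35194×10¹⁶ m².
(b) P = σAT⁴ = 5.670×10⁻⁸×1.35194×10¹⁶×(397.0)⁴ = 1.90×10¹⁹ W.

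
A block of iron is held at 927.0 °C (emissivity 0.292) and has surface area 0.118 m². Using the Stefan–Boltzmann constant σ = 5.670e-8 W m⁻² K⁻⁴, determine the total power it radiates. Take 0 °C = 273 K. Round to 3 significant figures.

P ≈ 4.05×10³ W

T = 927.0 °C + 273 = 1200.0 K.
Area A = 0.118 m².
P = εσAT⁴ = 0.292 × 5.670×10⁻⁸ × 0.118 × (1200.0)⁴ = 4.05×10³ W.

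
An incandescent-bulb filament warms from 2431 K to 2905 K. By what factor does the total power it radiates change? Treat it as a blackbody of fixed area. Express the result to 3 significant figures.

P ∝ T⁴, so P₂/P₁ = (T₂/T₁)⁴ = (2905/2431)⁴ = (1.19498)⁴ = 2.04.

P₂/P₁ ≈ 2.04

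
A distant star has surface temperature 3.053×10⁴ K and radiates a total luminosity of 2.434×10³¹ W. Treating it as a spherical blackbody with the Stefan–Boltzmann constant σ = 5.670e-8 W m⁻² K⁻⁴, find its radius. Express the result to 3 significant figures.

L = 4πR²σT⁴ ⇒ R = √(L/(4πσT⁴)).
σT⁴ = 4.92595×10¹⁰ W/m², so R = √(2.434×10³¹/(4π×4.92595×10¹⁰)) = 6.27×10⁹ m.

R ≈ 6.27×10⁹ m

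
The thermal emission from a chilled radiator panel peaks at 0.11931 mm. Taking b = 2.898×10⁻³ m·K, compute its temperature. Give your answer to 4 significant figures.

T ≈ 24.29 K

Wien's law gives T = b/λ_max = (2.898×10⁻³ m·K)/(1.1931×10⁻⁴ m) = 24.29 K.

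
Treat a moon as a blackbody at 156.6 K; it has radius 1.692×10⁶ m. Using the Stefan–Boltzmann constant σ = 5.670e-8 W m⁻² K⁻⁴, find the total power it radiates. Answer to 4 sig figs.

Surface area A = 4πR² = 4π(1.692×10⁶ m)² = 3.59758×10¹³ m².
P = σAT⁴ = 5.670×10⁻⁸ × 3.59758×10¹³ × (156.6)⁴ = 1.227×10¹⁵ W.

P ≈ 1.227×10¹⁵ W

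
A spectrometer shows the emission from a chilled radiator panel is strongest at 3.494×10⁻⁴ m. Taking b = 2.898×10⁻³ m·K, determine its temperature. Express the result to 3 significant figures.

T ≈ 8.29 K

Wien's law gives T = b/λ_max = (2.898×10⁻³ m·K)/(3.494×10⁻⁴ m) = 8.29 K.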